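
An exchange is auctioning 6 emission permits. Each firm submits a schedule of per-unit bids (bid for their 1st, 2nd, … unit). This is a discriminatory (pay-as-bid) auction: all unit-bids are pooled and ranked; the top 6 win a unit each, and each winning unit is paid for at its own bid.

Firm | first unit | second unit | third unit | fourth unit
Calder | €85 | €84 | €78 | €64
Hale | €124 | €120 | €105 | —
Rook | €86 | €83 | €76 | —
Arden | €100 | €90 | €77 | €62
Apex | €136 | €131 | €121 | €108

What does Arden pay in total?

All unit-bids, highest first — top 6: 136 (Apex-1), 131 (Apex-2), 124 (Hale-1), 121 (Apex-3), 120 (Hale-2), 108 (Apex-4)
Next rejected bid: €105 (not a price — pay-as-bid).
Arden wins no units.

Arden pays €0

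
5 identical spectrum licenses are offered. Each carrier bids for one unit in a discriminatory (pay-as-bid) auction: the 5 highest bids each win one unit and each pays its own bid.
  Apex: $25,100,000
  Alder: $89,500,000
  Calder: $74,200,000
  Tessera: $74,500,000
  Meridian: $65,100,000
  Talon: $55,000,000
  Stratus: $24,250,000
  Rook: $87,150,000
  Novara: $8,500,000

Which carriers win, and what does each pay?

Alder $89,500,000, Rook $87,150,000, Tessera $74,500,000, Calder $74,200,000, Meridian $65,100,000

Ordering the bids: 89,500,000 (Alder), 87,150,000 (Rook), 74,500,000 (Tessera), 74,200,000 (Calder), 65,100,000 (Meridian), 55,000,000 (Talon), 25,100,000 (Apex), …
Top 5: Alder, Rook, Tessera, Calder, Meridian.
Each winner pays its own bid: Alder $89,500,000, Rook $87,150,000, Tessera $74,500,000, Calder $74,200,000, Meridian $65,100,000.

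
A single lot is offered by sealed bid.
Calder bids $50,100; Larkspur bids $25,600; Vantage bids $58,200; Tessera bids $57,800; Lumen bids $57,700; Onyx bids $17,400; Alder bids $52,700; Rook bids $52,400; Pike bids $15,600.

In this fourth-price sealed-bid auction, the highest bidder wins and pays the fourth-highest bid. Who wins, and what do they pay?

Vantage pays $52,700

Sorting bids: 58,200 (Vantage) > 57,800 (Tessera) > 57,700 (Lumen) > 52,700 (Alder) > 52,400 (Rook) > 50,100 (Calder) > …
Vantage wins; payment is bid #4 in the ranking = $52,700.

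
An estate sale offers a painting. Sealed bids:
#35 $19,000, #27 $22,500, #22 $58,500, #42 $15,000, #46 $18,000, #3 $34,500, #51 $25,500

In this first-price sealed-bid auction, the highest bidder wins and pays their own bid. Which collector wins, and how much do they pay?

Bids ranked: 58,500 (#22) > 34,500 (#3) > 25,500 (#51) > 22,500 (#27) > 19,000 (#35) > 18,000 (#46) > …
#22 has the highest bid and pays exactly that: $58,500.

#22 pays $58,500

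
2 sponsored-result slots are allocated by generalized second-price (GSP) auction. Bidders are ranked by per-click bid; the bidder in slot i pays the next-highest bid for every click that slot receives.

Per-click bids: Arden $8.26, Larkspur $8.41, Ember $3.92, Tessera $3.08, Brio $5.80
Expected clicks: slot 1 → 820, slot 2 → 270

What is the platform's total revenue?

Sorting advertisers: $8.41 (Larkspur) > $8.26 (Arden) > $5.80 (Brio) > …
Slot 1: Larkspur pays $8.26 × 820 = $6773.20
Slot 2: Arden pays $5.80 × 270 = $1566.00
Total = $8339.20

Total revenue: $8339.20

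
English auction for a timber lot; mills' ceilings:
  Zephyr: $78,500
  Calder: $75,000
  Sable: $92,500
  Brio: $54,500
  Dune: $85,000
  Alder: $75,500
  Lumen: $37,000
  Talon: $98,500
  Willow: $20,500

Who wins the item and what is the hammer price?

Talon wins at $92,500

Rule: the price rises until one bidder remains; the winner pays the price at which the last rival dropped out.
Sorting limits: 98,500 (Talon) > 92,500 (Sable) > 85,000 (Dune) > 78,500 (Zephyr) > 75,500 (Alder) > 75,000 (Calder) > …
Sable is the last rival to drop out, at $92,500; Talon remains and wins at that price.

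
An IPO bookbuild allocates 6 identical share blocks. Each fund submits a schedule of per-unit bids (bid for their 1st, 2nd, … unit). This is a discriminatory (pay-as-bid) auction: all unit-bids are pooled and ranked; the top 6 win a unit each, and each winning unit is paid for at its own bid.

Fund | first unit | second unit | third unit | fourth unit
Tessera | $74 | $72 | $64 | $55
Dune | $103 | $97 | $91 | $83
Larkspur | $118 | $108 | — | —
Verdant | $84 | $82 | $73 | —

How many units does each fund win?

Dune 3, Larkspur 2, Verdant 1

Merging the schedules and taking the best 6: 118 (Larkspur-1), 108 (Larkspur-2), 103 (Dune-1), 97 (Dune-2), 91 (Dune-3), 84 (Verdant-1)
Next rejected bid: $83 (not a price — pay-as-bid).
Allocation: Dune 3, Larkspur 2, Verdant 1.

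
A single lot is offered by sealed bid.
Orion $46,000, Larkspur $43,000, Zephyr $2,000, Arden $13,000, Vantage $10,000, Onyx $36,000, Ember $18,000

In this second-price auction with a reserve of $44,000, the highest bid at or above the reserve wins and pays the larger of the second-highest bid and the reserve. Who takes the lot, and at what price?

Bids in order: 46,000 (Orion) > 43,000 (Larkspur) > 36,000 (Onyx) > 18,000 (Ember) > 13,000 (Arden) > 10,000 (Vantage) > …
Highest eligible bid: Orion at $46,000.
max(second-highest $43,000, reserve $44,000) = $44,000.

Orion pays $44,000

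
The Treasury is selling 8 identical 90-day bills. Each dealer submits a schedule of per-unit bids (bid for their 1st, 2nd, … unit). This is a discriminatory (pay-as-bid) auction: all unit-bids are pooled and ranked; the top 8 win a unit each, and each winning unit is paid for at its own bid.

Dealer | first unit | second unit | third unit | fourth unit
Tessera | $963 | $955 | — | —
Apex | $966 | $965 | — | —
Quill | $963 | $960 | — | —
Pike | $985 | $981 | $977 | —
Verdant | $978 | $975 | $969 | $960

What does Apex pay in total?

All unit-bids, highest first — top 8: 985 (Pike-1), 981 (Pike-2), 978 (Verdant-1), 977 (Pike-3), 975 (Verdant-2), 969 (Verdant-3), 966 (Apex-1), 965 (Apex-2)
Next rejected bid: $963 (not a price — pay-as-bid).
Apex's winning unit-bids: 966 + 965 = $1,931.

Apex pays $1,931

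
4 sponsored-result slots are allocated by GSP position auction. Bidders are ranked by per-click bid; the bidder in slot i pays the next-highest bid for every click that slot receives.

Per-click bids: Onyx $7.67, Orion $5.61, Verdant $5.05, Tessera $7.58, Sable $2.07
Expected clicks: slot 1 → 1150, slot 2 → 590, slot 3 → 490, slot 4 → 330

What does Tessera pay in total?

Per-click bids in order: $7.67 (Onyx) > $7.58 (Tessera) > $5.61 (Orion) > $5.05 (Verdant) > $2.07 (Sable)
Tessera holds slot 2 → pays next bid $5.61 × 590 clicks = $3309.90.

Tessera pays $3309.90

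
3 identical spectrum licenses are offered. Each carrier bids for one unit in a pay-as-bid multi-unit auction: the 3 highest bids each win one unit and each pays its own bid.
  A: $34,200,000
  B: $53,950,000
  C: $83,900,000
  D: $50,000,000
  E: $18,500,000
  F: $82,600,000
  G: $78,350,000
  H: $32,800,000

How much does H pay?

H pays $0

Bids ranked high→low: 83,900,000 (C), 82,600,000 (F), 78,350,000 (G), 53,950,000 (B), 50,000,000 (D), …
The 3 highest are C, F, G.
H does not win → $0.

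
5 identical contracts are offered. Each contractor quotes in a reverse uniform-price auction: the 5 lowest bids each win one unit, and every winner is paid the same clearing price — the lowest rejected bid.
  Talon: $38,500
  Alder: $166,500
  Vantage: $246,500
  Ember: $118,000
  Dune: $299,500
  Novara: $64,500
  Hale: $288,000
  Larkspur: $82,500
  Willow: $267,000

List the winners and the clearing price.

Talon, Novara, Larkspur, Ember, Alder; each is paid $246,500

Sorting: 38,500 (Talon), 64,500 (Novara), 82,500 (Larkspur), 118,000 (Ember), 166,500 (Alder), 246,500 (Vantage), 267,000 (Willow), …
Lowest 5: Talon, Novara, Larkspur, Ember, Alder.
Lowest unsuccessful bid: $246,500 → clearing price.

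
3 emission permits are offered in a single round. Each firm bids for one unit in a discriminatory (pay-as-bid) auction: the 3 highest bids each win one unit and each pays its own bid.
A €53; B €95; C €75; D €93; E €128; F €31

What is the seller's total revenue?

Bids ranked high→low: 128 (E), 95 (B), 93 (D), 75 (C), 53 (A), …
Top 3: E, B, D.
Total revenue = 128 + 95 + 93 = €316.

Total revenue: €316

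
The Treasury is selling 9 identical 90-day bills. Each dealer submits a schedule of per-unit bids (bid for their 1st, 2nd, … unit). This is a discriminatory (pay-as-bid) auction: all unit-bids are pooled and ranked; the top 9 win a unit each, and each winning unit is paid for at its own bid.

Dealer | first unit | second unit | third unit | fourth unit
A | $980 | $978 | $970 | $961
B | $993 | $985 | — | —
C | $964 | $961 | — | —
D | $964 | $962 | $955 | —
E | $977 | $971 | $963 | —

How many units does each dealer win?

A 3, B 2, C 1, D 1, E 2

All unit-bids, highest first — top 9: 993 (B-1), 985 (B-2), 980 (A-1), 978 (A-2), 977 (E-1), 971 (E-2), 970 (A-3), 964 (C-1), 964 (D-1)
Next rejected bid: $963 (not a price — pay-as-bid).
Allocation: A 3, B 2, C 1, D 1, E 2.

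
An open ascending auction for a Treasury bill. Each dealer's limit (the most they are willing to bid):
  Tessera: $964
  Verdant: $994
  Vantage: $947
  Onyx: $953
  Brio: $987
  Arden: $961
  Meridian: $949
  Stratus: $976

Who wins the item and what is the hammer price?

Verdant wins at $987

Open ascending-bid auction: the price rises until one bidder remains; the winner pays the price at which the last rival dropped out.
Sorting limits: 994 (Verdant) > 987 (Brio) > 976 (Stratus) > 964 (Tessera) > 961 (Arden) > 953 (Onyx) > …
Once the price passes $987, only Verdant is left; the hammer falls at Brio's limit of $987.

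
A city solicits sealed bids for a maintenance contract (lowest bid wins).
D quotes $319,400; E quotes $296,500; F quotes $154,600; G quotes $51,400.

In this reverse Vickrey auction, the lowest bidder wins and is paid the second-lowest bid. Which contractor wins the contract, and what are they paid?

Sorting bids: 51,400 (G) < 154,600 (F) < 296,500 (E) < 319,400 (D)
G is lowest; is paid the second-lowest bid, $154,600.

G is paid $154,600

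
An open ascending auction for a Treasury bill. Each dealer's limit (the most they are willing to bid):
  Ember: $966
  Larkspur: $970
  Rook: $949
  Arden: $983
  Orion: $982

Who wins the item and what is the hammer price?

Arden wins at $982

Rule: the price rises until one bidder remains; the winner pays the price at which the last rival dropped out.
Limits ranked: 983 (Arden) > 982 (Orion) > 970 (Larkspur) > 966 (Ember) > 949 (Rook)
Bidding ends when Orion exits at $982; Arden takes it.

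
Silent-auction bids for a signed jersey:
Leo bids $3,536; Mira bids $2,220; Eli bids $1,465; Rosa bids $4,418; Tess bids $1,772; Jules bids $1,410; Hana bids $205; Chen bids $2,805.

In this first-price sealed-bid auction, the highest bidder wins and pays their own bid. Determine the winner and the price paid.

First-price sealed-bid auction: the highest bidder wins and pays their own bid.
Bids in order: 4,418 (Rosa) > 3,536 (Leo) > 2,805 (Chen) > 2,220 (Mira) > 1,772 (Tess) > 1,465 (Eli) > …
First-price: Rosa pays what they bid, $4,418.

Rosa pays $4,418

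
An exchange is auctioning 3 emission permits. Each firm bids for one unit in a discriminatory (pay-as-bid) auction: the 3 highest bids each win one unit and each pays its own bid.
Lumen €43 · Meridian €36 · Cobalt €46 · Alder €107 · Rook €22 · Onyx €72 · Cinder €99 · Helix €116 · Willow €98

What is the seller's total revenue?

Total revenue: €322

Ordering the bids: 116 (Helix), 107 (Alder), 99 (Cinder), 98 (Willow), 72 (Onyx), …
Top 3: Helix, Alder, Cinder.
Total revenue = 116 + 107 + 99 = €322.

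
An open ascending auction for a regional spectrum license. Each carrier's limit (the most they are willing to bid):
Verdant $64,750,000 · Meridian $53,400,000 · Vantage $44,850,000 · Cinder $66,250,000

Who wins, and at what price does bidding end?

Cinder wins at $64,750,000

Limits ranked: 66,250,000 (Cinder) > 64,750,000 (Verdant) > 53,400,000 (Meridian) > 44,850,000 (Vantage)
Once the price passes $64,750,000, only Cinder is left; the hammer falls at Verdant's limit of $64,750,000.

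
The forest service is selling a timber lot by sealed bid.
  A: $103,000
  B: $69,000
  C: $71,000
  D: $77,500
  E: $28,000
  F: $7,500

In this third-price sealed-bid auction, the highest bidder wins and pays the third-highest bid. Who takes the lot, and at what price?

A pays $71,000

Sorting bids: 103,000 (A) > 77,500 (D) > 71,000 (C) > 69,000 (B) > 28,000 (E) > 7,500 (F)
A wins; payment is bid #3 in the ranking = $71,000.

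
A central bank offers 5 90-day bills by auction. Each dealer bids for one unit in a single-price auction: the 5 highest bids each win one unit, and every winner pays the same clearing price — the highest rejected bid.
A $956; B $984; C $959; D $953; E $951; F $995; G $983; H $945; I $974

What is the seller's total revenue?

Total revenue: $4,780

Sorting: 995 (F), 984 (B), 983 (G), 974 (I), 959 (C), 956 (A), 953 (D), …
The 5 highest are F, B, G, I, C.
First losing bid is A's $956, which sets the uniform price.
Total revenue = 5 × $956 = $4,780.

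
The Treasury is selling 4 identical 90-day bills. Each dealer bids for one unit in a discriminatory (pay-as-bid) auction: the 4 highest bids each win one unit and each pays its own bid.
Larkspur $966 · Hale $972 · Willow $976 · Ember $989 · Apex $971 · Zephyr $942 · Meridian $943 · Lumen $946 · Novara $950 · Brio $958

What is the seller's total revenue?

Ordering the bids: 989 (Ember), 976 (Willow), 972 (Hale), 971 (Apex), 966 (Larkspur), 958 (Brio), …
Top 4: Ember, Willow, Hale, Apex.
Total revenue = 989 + 976 + 972 + 971 = $3,908.

Total revenue: $3,908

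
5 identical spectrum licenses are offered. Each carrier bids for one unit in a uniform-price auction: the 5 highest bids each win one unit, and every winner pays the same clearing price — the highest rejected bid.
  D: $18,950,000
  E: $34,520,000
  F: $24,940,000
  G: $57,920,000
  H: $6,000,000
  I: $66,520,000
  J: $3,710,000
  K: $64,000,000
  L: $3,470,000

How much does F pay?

F pays $18,950,000

Sorting: 66,520,000 (I), 64,000,000 (K), 57,920,000 (G), 34,520,000 (E), 24,940,000 (F), 18,950,000 (D), 6,000,000 (H), …
Top 5: I, K, G, E, F.
First losing bid is D's $18,950,000, which sets the uniform price.
F wins → pays $18,950,000.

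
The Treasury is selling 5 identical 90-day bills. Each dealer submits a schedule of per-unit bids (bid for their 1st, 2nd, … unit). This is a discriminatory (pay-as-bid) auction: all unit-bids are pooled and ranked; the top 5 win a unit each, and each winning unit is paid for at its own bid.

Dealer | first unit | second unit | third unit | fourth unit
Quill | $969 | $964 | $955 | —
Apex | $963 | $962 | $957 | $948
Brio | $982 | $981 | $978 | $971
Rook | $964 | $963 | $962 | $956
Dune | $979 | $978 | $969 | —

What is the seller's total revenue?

Total revenue: $4,898

Merging the schedules and taking the best 5: 982 (Brio-1), 981 (Brio-2), 979 (Dune-1), 978 (Brio-3), 978 (Dune-2)
Next rejected bid: $971 (not a price — pay-as-bid).
Each winning unit pays its own bid.
Revenue = 982 + 981 + 979 + 978 + 978 = $4,898.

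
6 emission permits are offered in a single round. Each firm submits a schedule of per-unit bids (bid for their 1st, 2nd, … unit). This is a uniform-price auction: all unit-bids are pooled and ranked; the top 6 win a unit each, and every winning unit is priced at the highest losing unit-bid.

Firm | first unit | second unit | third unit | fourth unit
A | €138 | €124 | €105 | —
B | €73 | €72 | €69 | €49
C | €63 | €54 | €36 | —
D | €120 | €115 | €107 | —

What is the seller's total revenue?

Total revenue: €438

Pooled unit-bids ranked (top 6): 138 (A-1), 124 (A-2), 120 (D-1), 115 (D-2), 107 (D-3), 105 (A-3)
First bid not allocated: €73.
Allocation: A 3, D 3. Every unit priced at €73.
Revenue = 6 × 73 = €438.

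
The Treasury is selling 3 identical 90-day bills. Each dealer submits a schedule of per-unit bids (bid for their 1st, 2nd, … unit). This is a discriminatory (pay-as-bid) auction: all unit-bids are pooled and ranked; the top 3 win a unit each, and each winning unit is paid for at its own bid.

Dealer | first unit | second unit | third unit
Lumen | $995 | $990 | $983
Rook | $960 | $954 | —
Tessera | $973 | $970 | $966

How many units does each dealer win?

Lumen 3

All unit-bids, highest first — top 3: 995 (Lumen-1), 990 (Lumen-2), 983 (Lumen-3)
Next rejected bid: $973 (not a price — pay-as-bid).
Allocation: Lumen 3.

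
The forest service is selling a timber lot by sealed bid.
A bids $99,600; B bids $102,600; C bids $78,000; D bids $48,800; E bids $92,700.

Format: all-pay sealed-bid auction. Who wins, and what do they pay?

Sorting bids: 102,600 (B) > 99,600 (A) > 92,700 (E) > 78,000 (C) > 48,800 (D)
B is highest and takes the item; every bidder forfeits their bid.

B pays $102,600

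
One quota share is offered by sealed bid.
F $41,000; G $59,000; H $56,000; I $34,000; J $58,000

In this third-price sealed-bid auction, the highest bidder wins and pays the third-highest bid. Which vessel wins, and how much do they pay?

G pays $56,000

Rule: the highest bidder wins and pays the third-highest bid.
Bids ranked: 59,000 (G) > 58,000 (J) > 56,000 (H) > 41,000 (F) > 34,000 (I)
G wins; payment is bid #3 in the ranking = $56,000.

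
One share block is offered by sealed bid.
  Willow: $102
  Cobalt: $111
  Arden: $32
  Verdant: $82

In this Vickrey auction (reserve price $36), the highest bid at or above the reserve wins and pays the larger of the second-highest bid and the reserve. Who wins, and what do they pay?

Cobalt pays $102

Sorting bids: 111 (Cobalt) > 102 (Willow) > 82 (Verdant) > 32 (Arden)
Highest eligible bid: Cobalt at $111.
Second-highest bid $102 exceeds the reserve $36 → payment $102.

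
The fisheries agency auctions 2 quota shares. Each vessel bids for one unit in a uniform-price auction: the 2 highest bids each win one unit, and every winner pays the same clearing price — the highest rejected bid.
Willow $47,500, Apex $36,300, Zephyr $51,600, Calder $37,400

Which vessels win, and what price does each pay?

Bids ranked high→low: 51,600 (Zephyr), 47,500 (Willow), 37,400 (Calder), 36,300 (Apex)
The 2 highest are Zephyr, Willow.
Clearing price = highest rejected bid = $37,400.

Zephyr, Willow; each pays $37,400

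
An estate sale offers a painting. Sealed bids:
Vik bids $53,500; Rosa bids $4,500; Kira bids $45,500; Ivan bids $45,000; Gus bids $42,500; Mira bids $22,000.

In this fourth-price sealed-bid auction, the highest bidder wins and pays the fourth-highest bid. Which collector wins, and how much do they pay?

Vik pays $42,500

Fourth-price sealed-bid auction: the highest bidder wins and pays the fourth-highest bid.
Bids in order: 53,500 (Vik) > 45,500 (Kira) > 45,000 (Ivan) > 42,500 (Gus) > 22,000 (Mira) > 4,500 (Rosa)
Vik is highest; pays the fourth-highest bid, $42,500.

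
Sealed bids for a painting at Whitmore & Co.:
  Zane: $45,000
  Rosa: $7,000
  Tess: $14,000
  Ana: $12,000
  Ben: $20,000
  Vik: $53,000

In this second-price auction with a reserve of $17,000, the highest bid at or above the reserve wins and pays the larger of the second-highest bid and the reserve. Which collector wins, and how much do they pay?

Bids in order: 53,000 (Vik) > 45,000 (Zane) > 20,000 (Ben) > 14,000 (Tess) > 12,000 (Ana) > 7,000 (Rosa)
Highest eligible bid: Vik at $53,000.
max(second-highest $45,000, reserve $17,000) = $45,000; the reserve does not bind.

Vik pays $45,000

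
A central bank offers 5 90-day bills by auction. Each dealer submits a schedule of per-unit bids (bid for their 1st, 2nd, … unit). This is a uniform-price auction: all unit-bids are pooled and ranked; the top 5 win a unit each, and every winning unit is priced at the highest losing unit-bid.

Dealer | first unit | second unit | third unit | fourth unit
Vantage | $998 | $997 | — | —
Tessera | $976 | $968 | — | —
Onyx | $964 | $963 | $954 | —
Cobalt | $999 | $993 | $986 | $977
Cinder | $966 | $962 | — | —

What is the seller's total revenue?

Total revenue: $4,885

Merging the schedules and taking the best 5: 999 (Cobalt-1), 998 (Vantage-1), 997 (Vantage-2), 993 (Cobalt-2), 986 (Cobalt-3)
The (k+1)-th unit-bid is $977.
Allocation: Cobalt 3, Vantage 2. Every unit priced at $977.
Revenue = 5 × 977 = $4,885.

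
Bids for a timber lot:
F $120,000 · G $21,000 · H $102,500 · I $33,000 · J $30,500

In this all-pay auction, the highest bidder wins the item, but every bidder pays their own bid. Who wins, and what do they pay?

F pays $120,000

All-pay auction: the highest bidder wins the item, but every bidder pays their own bid.
Sorting bids: 120,000 (F) > 102,500 (H) > 33,000 (I) > 30,500 (J) > 21,000 (G)
F is highest and takes the item; every bidder forfeits their bid.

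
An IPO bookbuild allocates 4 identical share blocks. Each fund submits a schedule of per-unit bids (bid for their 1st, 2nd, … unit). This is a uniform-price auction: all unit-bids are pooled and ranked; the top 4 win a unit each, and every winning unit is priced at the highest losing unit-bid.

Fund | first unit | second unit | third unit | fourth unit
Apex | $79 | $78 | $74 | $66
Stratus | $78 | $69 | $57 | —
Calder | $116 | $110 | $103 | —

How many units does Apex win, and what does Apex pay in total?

All unit-bids, highest first — top 4: 116 (Calder-1), 110 (Calder-2), 103 (Calder-3), 79 (Apex-1)
First bid not allocated: $78.
Apex wins 1 unit(s) at $78 each.

Apex: 1 unit, pays $78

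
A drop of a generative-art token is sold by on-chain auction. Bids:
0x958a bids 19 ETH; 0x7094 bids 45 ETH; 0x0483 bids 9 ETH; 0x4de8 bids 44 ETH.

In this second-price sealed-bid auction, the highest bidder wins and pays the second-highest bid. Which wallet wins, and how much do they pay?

Sorting bids: 45 (0x7094) > 44 (0x4de8) > 19 (0x958a) > 9 (0x0483)
0x7094 wins with the highest bid; price is set by the runner-up at 44 ETH.

0x7094 pays 44 ETH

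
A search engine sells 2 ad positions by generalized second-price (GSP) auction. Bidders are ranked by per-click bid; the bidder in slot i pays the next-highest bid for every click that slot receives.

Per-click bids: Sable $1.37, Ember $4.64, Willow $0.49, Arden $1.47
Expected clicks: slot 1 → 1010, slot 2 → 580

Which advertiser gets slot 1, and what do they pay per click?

Sorting advertisers: $4.64 (Ember) > $1.47 (Arden) > $1.37 (Sable) > …
Slot 1 goes to the first-ranked bidder, Ember, who pays the next bid down: $1.47/click.

Ember; $1.47 per click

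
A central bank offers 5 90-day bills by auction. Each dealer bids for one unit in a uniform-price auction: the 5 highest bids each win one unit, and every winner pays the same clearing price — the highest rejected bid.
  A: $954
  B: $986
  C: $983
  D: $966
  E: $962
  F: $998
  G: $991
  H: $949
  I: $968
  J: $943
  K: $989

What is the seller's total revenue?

Total revenue: $4,840

Ordering the bids: 998 (F), 991 (G), 989 (K), 986 (B), 983 (C), 968 (I), 966 (D), …
The 5 highest are F, G, K, B, C.
Highest unsuccessful bid: $968 → clearing price.
Total revenue = 5 × $968 = $4,840.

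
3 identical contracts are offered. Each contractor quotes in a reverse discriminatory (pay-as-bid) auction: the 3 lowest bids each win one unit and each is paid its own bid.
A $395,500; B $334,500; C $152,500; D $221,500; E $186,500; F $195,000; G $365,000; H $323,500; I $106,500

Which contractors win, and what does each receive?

I $106,500, C $152,500, E $186,500

Ordering the bids: 106,500 (I), 152,500 (C), 186,500 (E), 195,000 (F), 221,500 (D), …
Winners (3 units): I, C, E.
Each winner is paid its own bid: I $106,500, C $152,500, E $186,500.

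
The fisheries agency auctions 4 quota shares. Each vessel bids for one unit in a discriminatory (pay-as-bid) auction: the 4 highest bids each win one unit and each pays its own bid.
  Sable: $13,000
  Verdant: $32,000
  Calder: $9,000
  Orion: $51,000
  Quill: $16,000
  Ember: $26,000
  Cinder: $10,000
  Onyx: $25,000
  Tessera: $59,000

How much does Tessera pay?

Tessera pays $59,000

Bids ranked high→low: 59,000 (Tessera), 51,000 (Orion), 32,000 (Verdant), 26,000 (Ember), 25,000 (Onyx), 16,000 (Quill), …
Winners (4 units): Tessera, Orion, Verdant, Ember.
Tessera wins → own bid $59,000.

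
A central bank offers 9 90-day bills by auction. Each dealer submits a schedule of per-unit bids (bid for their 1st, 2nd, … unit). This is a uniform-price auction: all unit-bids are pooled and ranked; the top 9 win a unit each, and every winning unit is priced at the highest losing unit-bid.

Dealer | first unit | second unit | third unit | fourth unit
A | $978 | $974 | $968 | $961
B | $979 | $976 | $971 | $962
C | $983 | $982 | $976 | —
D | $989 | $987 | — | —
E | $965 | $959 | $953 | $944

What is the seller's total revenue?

Pooled unit-bids ranked (top 9): 989 (D-1), 987 (D-2), 983 (C-1), 982 (C-2), 979 (B-1), 978 (A-1), 976 (B-2), 976 (C-3), 974 (A-2)
Highest rejected unit-bid = $971.
Allocation: A 2, B 2, C 3, D 2. Every unit priced at $971.
Revenue = 9 × 971 = $8,739.

Total revenue: $8,739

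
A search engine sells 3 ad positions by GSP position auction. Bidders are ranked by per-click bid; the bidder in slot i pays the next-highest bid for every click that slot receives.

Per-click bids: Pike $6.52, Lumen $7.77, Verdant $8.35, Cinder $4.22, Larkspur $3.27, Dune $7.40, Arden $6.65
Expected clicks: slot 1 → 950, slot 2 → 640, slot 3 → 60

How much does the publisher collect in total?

Total revenue: $12516.50

Per-click bids in order: $8.35 (Verdant) > $7.77 (Lumen) > $7.40 (Dune) > $6.65 (Arden) > …
Slot 1: Verdant pays $7.77 × 950 = $7381.50
Slot 2: Lumen pays $7.40 × 640 = $4736.00
Slot 3: Dune pays $6.65 × 60 = $399.00
Total = $12516.50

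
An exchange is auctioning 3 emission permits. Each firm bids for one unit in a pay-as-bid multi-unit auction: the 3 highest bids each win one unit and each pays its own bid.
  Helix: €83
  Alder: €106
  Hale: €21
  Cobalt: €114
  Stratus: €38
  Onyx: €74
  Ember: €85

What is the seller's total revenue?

Sorting: 114 (Cobalt), 106 (Alder), 85 (Ember), 83 (Helix), 74 (Onyx), …
Winners (3 units): Cobalt, Alder, Ember.
Total revenue = 114 + 106 + 85 = €305.

Total revenue: €305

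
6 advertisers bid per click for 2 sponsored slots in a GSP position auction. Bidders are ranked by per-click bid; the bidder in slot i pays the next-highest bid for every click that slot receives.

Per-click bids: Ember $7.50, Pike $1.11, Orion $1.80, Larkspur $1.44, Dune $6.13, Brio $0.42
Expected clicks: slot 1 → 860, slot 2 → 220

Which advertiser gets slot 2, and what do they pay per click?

Per-click bids in order: $7.50 (Ember) > $6.13 (Dune) > $1.80 (Orion) > …
Slot 2 goes to the second-ranked bidder, Dune, who pays the next bid down: $1.80/click.

Dune; $1.80 per click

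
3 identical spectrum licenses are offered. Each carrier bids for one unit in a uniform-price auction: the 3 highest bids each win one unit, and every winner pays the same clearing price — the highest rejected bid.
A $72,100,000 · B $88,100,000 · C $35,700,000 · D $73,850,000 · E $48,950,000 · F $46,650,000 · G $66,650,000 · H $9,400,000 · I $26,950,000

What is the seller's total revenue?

Bids ranked high→low: 88,100,000 (B), 73,850,000 (D), 72,100,000 (A), 66,650,000 (G), 48,950,000 (E), …
The 3 highest are B, D, A.
First losing bid is G's $66,650,000, which sets the uniform price.
Total revenue = 3 × $66,650,000 = $199,950,000.

Total revenue: $199,950,000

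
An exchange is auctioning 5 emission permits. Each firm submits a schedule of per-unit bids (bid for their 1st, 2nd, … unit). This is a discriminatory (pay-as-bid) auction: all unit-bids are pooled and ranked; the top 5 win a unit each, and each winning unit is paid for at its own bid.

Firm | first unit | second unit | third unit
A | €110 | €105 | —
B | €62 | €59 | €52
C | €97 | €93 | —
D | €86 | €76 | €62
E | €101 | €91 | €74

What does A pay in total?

Pooled unit-bids ranked (top 5): 110 (A-1), 105 (A-2), 101 (E-1), 97 (C-1), 93 (C-2)
Next rejected bid: €91 (not a price — pay-as-bid).
A's winning unit-bids: 110 + 105 = €215.

A pays €215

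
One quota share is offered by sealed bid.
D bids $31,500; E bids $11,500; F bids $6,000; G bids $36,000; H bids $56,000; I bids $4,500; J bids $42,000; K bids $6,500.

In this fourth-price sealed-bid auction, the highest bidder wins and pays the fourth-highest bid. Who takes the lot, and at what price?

Bids ranked: 56,000 (H) > 42,000 (J) > 36,000 (G) > 31,500 (D) > 11,500 (E) > 6,500 (K) > …
H wins; payment is bid #4 in the ranking = $31,500.

H pays $31,500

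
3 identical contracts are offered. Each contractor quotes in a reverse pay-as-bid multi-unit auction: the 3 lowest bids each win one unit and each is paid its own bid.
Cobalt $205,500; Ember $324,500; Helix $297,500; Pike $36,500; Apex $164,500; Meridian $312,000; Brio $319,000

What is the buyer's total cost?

Ordering the bids: 36,500 (Pike), 164,500 (Apex), 205,500 (Cobalt), 297,500 (Helix), 312,000 (Meridian), …
Lowest 3: Pike, Apex, Cobalt.
Total cost = 36,500 + 164,500 + 205,500 = $406,500.

Total cost: $406,500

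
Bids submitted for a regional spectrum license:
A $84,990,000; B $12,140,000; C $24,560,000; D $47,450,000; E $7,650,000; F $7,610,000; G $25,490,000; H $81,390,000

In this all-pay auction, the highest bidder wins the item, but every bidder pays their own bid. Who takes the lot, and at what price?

A pays $84,990,000

Bids in order: 84,990,000 (A) > 81,390,000 (H) > 47,450,000 (D) > 25,490,000 (G) > 24,560,000 (C) > 12,140,000 (B) > …
A wins with the top bid; all bids are sunk regardless.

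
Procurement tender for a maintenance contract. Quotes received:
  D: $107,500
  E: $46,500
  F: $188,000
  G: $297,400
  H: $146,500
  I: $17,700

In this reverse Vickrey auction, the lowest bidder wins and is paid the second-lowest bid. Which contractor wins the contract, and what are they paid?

I is paid $46,500

Rule: the lowest bidder wins and is paid the second-lowest bid.
Sorting bids: 17,700 (I) < 46,500 (E) < 107,500 (D) < 146,500 (H) < 188,000 (F) < 297,400 (G)
Second-price: I is paid E's bid of $46,500.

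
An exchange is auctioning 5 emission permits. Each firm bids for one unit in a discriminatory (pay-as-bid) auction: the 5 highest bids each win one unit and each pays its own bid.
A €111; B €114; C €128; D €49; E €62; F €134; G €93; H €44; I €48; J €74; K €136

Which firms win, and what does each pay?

Sorting: 136 (K), 134 (F), 128 (C), 114 (B), 111 (A), 93 (G), 74 (J), …
Top 5: K, F, C, B, A.
Each winner pays its own bid: K €136, F €134, C €128, B €114, A €111.

K €136, F €134, C €128, B €114, A €111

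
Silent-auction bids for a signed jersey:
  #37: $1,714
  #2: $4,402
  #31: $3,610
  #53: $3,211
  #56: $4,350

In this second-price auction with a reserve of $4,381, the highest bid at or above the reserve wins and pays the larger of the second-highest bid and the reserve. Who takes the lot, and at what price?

Sorting bids: 4,402 (#2) > 4,350 (#56) > 3,610 (#31) > 3,211 (#53) > 1,714 (#37)
Highest eligible bid: #2 at $4,402.
max(second-highest $4,350, reserve $4,381) = $4,381.

#2 pays $4,381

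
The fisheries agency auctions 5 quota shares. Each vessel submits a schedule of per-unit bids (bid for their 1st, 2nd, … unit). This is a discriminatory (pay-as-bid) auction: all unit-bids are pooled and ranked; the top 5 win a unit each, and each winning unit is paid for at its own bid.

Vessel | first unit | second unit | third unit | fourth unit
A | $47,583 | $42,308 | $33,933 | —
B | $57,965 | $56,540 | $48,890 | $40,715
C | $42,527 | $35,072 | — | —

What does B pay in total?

B pays $163,395

All unit-bids, highest first — top 5: 57,965 (B-1), 56,540 (B-2), 48,890 (B-3), 47,583 (A-1), 42,527 (C-1)
Next rejected bid: $42,308 (not a price — pay-as-bid).
B's winning unit-bids: 57,965 + 56,540 + 48,890 = $163,395.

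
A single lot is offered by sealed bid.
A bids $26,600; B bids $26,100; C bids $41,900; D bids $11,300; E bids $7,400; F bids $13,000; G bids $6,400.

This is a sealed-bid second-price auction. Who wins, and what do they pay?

C pays $26,600

Sealed-bid second-price auction: the highest bidder wins and pays the second-highest bid.
Bids in order: 41,900 (C) > 26,600 (A) > 26,100 (B) > 13,000 (F) > 11,300 (D) > 7,400 (E) > …
C is highest; pays the second-highest bid, $26,600.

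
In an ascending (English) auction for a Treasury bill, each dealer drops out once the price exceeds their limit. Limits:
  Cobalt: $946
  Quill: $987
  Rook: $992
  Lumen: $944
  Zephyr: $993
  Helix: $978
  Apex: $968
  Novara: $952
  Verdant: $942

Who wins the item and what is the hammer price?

Zephyr wins at $992

Limits in order: 993 (Zephyr) > 992 (Rook) > 987 (Quill) > 978 (Helix) > 968 (Apex) > 952 (Novara) > …
Once the price passes $992, only Zephyr is left; the hammer falls at Rook's limit of $992.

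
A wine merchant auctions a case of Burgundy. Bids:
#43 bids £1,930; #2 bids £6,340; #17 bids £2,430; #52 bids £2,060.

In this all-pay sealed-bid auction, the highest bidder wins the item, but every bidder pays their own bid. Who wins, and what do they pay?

#2 pays £6,340

Bids in order: 6,340 (#2) > 2,430 (#17) > 2,060 (#52) > 1,930 (#43)
#2 is highest and takes the item; every bidder forfeits their bid.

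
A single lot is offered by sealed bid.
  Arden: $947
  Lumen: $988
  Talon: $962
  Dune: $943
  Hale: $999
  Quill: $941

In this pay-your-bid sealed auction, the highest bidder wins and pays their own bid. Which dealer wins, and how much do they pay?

Bids in order: 999 (Hale) > 988 (Lumen) > 962 (Talon) > 947 (Arden) > 943 (Dune) > 941 (Quill)
First-price: Hale pays what they bid, $999.

Hale pays $999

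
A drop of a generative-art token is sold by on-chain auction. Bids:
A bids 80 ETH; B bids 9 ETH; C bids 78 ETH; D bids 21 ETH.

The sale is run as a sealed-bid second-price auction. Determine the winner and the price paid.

A pays 78 ETH

Sealed-bid second-price auction: the highest bidder wins and pays the second-highest bid.
Sorting bids: 80 (A) > 78 (C) > 21 (D) > 9 (B)
A wins with the highest bid; price is set by the runner-up at 78 ETH.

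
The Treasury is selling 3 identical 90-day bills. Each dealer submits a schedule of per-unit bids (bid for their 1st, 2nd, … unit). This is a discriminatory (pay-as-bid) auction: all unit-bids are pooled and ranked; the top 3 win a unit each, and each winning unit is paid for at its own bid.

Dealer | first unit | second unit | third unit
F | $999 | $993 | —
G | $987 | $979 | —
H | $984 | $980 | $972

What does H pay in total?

Pooled unit-bids ranked (top 3): 999 (F-1), 993 (F-2), 987 (G-1)
Next rejected bid: $984 (not a price — pay-as-bid).
H wins no units.

H pays $0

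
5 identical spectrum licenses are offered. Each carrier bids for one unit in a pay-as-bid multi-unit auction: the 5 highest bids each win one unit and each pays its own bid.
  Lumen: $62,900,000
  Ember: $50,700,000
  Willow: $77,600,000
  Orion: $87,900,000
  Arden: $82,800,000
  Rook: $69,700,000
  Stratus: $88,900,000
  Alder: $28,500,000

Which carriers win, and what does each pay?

Sorting: 88,900,000 (Stratus), 87,900,000 (Orion), 82,800,000 (Arden), 77,600,000 (Willow), 69,700,000 (Rook), 62,900,000 (Lumen), 50,700,000 (Ember), …
The 5 highest are Stratus, Orion, Arden, Willow, Rook.
Each winner pays its own bid: Stratus $88,900,000, Orion $87,900,000, Arden $82,800,000, Willow $77,600,000, Rook $69,700,000.

Stratus $88,900,000, Orion $87,900,000, Arden $82,800,000, Willow $77,600,000, Rook $69,700,000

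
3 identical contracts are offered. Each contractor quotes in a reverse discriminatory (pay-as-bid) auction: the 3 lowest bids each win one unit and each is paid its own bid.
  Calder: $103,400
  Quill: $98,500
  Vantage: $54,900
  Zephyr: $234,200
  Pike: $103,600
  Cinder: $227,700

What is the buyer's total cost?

Total cost: $256,800

Sorting: 54,900 (Vantage), 98,500 (Quill), 103,400 (Calder), 103,600 (Pike), 227,700 (Cinder), …
Winners (3 units): Vantage, Quill, Calder.
Total cost = 54,900 + 98,500 + 103,400 = $256,800.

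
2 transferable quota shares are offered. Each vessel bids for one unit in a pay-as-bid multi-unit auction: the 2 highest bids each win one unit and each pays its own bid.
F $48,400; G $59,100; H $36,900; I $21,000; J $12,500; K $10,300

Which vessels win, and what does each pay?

Ordering the bids: 59,100 (G), 48,400 (F), 36,900 (H), 21,000 (I), …
The 2 highest are G, F.
Each winner pays its own bid: G $59,100, F $48,400.

G $59,100, F $48,400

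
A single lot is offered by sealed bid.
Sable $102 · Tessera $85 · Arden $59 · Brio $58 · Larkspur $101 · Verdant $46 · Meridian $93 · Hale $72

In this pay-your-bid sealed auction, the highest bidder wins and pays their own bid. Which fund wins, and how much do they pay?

Rule: the highest bidder wins and pays their own bid.
Bids ranked: 102 (Sable) > 101 (Larkspur) > 93 (Meridian) > 85 (Tessera) > 72 (Hale) > 59 (Arden) > …
Sable is highest → pays own bid, $102.

Sable pays $102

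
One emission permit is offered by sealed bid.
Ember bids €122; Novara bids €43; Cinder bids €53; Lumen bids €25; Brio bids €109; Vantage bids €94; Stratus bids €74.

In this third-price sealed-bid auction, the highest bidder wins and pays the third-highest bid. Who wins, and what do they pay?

Ember pays €94

Rule: the highest bidder wins and pays the third-highest bid.
Bids in order: 122 (Ember) > 109 (Brio) > 94 (Vantage) > 74 (Stratus) > 53 (Cinder) > 43 (Novara) > …
Ember wins; payment is bid #3 in the ranking = €94.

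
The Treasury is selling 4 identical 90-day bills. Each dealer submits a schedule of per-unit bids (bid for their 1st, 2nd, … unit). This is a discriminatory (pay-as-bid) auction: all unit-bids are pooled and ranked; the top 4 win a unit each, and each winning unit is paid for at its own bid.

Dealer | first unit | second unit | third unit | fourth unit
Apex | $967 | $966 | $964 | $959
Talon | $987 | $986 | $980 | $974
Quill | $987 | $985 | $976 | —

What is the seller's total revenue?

Merging the schedules and taking the best 4: 987 (Talon-1), 987 (Quill-1), 986 (Talon-2), 985 (Quill-2)
Next rejected bid: $980 (not a price — pay-as-bid).
Each winning unit pays its own bid.
Revenue = 987 + 987 + 986 + 985 = $3,945.

Total revenue: $3,945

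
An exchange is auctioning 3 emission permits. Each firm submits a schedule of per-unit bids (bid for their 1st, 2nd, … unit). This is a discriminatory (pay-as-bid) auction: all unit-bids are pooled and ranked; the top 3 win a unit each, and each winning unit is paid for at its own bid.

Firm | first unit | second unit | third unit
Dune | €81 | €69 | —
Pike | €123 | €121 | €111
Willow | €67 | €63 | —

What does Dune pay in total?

Dune pays €0

Merging the schedules and taking the best 3: 123 (Pike-1), 121 (Pike-2), 111 (Pike-3)
Next rejected bid: €81 (not a price — pay-as-bid).
Dune wins no units.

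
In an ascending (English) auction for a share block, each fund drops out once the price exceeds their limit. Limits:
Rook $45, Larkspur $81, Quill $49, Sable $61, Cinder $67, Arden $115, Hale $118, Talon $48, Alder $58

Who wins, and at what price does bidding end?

Limits ranked: 118 (Hale) > 115 (Arden) > 81 (Larkspur) > 67 (Cinder) > 61 (Sable) > 58 (Alder) > …
Bidding ends when Arden exits at $115; Hale takes it.

Hale wins at $115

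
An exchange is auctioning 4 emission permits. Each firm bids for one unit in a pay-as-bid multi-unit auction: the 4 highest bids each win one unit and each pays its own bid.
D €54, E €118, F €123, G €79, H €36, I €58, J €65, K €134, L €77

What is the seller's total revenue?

Ordering the bids: 134 (K), 123 (F), 118 (E), 79 (G), 77 (L), 65 (J), …
Top 4: K, F, E, G.
Total revenue = 134 + 123 + 118 + 79 = €454.

Total revenue: €454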